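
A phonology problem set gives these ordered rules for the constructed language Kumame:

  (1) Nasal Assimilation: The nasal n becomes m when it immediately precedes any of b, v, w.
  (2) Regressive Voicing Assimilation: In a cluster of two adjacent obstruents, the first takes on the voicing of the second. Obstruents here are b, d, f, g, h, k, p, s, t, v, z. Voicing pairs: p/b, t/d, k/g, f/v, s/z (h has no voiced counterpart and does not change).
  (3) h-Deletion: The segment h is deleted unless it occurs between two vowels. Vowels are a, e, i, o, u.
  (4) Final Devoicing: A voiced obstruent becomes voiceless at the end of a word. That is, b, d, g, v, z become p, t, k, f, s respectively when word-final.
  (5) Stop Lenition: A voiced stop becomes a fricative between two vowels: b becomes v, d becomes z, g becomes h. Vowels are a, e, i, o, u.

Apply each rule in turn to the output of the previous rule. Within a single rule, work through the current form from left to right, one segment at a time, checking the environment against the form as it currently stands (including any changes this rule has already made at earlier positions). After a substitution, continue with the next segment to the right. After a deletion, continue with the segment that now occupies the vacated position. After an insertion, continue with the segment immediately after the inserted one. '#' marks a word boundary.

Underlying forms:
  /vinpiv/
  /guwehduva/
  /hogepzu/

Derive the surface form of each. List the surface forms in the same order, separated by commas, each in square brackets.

[vinpif], [guwezuva], [ohebzu]

/vinpiv/:
  (1) Nasal Assimilation: no change — [vinpiv]
  (2) Regressive Voicing Assimilation: no change — [vinpiv]
  (3) h-Deletion: no change — [vinpiv]
  (4) Final Devoicing: [vinpiv] → [vinpif]
  (5) Stop Lenition: no change — [vinpif]
/guwehduva/:
  (1) Nasal Assimilation: no change — [guwehduva]
  (2) Regressive Voicing Assimilation: no change — [guwehduva]
  (3) h-Deletion: [guwehduva] → [guweduva]
  (4) Final Devoicing: no change — [guweduva]
  (5) Stop Lenition: [guweduva] → [guwezuva]
/hogepzu/:
  (1) Nasal Assimilation: no change — [hogepzu]
  (2) Regressive Voicing Assimilation: [hogepzu] → [hogebzu]
  (3) h-Deletion: [hogebzu] → [ogebzu]
  (4) Final Devoicing: no change — [ogebzu]
  (5) Stop Lenition: [ogebzu] → [ohebzu]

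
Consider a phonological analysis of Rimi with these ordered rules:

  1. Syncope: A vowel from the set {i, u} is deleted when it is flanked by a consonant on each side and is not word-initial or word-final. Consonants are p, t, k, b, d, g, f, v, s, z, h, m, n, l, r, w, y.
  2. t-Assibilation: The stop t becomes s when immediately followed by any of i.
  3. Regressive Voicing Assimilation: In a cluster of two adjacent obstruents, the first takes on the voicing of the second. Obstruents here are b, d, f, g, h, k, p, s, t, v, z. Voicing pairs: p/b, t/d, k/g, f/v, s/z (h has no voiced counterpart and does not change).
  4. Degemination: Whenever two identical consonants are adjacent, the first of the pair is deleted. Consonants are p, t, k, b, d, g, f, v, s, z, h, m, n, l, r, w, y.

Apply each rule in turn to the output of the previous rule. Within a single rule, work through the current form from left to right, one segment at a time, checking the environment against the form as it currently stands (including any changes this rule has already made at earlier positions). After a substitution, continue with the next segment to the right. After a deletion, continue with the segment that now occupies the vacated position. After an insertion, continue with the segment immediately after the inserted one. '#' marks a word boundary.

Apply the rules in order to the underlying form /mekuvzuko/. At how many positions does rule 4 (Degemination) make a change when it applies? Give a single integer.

0

1 Syncope: [mekuvzuko] → [mekvzko]
2 t-Assibilation: no change — [mekvzko]
3 Regressive Voicing Assimilation: [mekvzko] → [megvsko]
4 Degemination: no change — [megvsko]
Rule 4 changed 0 position(s).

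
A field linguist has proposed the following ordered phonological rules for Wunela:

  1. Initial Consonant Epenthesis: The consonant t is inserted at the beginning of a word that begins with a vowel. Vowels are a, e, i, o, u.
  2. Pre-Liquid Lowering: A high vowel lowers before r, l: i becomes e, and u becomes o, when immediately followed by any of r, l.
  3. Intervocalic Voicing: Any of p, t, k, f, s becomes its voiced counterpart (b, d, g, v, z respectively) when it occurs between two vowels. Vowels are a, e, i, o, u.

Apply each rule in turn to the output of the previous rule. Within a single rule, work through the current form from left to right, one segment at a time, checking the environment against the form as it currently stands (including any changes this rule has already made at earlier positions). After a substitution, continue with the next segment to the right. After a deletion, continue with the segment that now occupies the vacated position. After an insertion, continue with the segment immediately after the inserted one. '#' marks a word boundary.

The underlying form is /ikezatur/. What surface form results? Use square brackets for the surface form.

[tigezador]

1 Initial Consonant Epenthesis: [ikezatur] → [tikezatur]
2 Pre-Liquid Lowering: [tikezatur] → [tikezator]
3 Intervocalic Voicing: [tikezator] → [tigezador]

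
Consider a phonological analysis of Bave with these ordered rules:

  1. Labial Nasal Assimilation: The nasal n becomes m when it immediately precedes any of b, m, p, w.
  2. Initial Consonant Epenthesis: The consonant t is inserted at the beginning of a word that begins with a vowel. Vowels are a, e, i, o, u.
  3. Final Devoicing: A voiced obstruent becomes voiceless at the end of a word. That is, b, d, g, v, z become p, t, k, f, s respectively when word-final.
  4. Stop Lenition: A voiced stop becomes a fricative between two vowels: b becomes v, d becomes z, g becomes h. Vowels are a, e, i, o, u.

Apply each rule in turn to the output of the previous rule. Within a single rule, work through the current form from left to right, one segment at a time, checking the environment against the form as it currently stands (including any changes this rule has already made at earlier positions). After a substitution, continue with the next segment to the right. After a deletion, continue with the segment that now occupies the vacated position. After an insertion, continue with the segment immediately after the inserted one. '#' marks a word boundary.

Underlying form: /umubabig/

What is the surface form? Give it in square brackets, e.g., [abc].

[tumuvavik]

1 Labial Nasal Assimilation: no change — [umubabig]
2 Initial Consonant Epenthesis: [umubabig] → [tumubabig]
3 Final Devoicing: [tumubabig] → [tumubabik]
4 Stop Lenition: [tumubabik] → [tumuvavik]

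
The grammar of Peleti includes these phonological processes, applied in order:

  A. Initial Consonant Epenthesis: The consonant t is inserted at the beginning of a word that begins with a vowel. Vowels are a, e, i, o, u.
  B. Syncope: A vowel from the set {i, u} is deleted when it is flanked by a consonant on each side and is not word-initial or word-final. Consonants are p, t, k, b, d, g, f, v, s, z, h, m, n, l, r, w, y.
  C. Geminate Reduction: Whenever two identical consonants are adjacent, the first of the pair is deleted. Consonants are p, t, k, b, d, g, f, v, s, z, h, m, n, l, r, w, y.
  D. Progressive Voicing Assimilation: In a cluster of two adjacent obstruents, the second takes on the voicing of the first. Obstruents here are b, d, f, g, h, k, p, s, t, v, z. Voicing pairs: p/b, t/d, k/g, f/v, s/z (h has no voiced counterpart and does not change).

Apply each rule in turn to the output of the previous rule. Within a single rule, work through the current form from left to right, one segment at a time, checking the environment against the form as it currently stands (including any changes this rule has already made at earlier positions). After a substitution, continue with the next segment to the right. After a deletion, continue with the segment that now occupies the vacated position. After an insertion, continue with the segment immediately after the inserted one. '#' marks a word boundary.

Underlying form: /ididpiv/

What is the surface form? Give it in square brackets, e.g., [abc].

A Initial Consonant Epenthesis: [ididpiv] → [tididpiv]
B Syncope: [tididpiv] → [tddpv]
C Geminate Reduction: [tddpv] → [tdpv]
D Progressive Voicing Assimilation: [tdpv] → [ttpf]

[ttpf]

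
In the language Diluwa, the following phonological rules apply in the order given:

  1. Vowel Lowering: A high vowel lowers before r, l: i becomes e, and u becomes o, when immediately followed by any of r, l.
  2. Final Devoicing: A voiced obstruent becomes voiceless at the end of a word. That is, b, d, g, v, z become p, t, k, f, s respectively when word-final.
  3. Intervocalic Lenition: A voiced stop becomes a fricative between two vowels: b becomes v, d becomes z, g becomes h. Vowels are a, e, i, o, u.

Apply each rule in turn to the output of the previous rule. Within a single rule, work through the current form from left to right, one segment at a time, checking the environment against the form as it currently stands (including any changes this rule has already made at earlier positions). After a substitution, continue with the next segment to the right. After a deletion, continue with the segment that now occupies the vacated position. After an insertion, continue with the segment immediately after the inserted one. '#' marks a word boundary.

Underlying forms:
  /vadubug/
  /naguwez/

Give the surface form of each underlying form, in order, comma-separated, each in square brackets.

[vazuvuk], [nahuwes]

/vadubug/:
  1 Vowel Lowering: no change — [vadubug]
  2 Final Devoicing: [vadubug] → [vadubuk]
  3 Intervocalic Lenition: [vadubuk] → [vazuvuk]
/naguwez/:
  1 Vowel Lowering: no change — [naguwez]
  2 Final Devoicing: [naguwez] → [naguwes]
  3 Intervocalic Lenition: [naguwes] → [nahuwes]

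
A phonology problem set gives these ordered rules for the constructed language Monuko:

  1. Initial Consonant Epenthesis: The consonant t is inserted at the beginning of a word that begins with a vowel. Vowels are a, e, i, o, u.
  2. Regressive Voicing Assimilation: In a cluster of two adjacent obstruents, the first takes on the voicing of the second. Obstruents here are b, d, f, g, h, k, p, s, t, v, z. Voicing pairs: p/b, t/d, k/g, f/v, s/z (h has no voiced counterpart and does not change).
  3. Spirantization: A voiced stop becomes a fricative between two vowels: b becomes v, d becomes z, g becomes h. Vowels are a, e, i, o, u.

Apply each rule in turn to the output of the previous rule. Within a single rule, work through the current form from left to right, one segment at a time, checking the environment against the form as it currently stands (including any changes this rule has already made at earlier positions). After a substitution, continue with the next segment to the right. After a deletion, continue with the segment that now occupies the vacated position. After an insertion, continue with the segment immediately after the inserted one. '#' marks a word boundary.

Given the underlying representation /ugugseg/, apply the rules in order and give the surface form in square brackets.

1 Initial Consonant Epenthesis: [ugugseg] → [tugugseg]
2 Regressive Voicing Assimilation: [tugugseg] → [tugukseg]
3 Spirantization: [tugukseg] → [tuhukseg]

[tuhukseg]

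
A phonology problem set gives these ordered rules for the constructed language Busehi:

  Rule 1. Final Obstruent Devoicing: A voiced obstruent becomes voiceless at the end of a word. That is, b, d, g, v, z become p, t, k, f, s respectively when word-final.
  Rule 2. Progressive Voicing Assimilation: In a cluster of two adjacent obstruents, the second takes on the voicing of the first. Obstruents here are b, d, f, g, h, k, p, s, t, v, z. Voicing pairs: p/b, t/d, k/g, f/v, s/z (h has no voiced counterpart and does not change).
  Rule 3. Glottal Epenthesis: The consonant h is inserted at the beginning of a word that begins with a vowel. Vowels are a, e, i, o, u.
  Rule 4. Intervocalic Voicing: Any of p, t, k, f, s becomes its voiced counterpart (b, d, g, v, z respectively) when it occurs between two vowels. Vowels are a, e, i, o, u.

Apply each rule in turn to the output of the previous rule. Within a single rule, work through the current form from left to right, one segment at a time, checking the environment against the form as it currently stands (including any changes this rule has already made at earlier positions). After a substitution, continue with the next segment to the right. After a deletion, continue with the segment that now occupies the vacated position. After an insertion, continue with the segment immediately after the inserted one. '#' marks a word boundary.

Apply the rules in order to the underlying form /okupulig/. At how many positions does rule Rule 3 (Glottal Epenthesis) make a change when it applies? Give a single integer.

1

Rule 1 Final Obstruent Devoicing: [okupulig] → [okupulik]
Rule 2 Progressive Voicing Assimilation: no change — [okupulik]
Rule 3 Glottal Epenthesis: [okupulik] → [hokupulik]
Rule 4 Intervocalic Voicing: [hokupulik] → [hogubulik]
Rule Rule 3 changed 1 position(s).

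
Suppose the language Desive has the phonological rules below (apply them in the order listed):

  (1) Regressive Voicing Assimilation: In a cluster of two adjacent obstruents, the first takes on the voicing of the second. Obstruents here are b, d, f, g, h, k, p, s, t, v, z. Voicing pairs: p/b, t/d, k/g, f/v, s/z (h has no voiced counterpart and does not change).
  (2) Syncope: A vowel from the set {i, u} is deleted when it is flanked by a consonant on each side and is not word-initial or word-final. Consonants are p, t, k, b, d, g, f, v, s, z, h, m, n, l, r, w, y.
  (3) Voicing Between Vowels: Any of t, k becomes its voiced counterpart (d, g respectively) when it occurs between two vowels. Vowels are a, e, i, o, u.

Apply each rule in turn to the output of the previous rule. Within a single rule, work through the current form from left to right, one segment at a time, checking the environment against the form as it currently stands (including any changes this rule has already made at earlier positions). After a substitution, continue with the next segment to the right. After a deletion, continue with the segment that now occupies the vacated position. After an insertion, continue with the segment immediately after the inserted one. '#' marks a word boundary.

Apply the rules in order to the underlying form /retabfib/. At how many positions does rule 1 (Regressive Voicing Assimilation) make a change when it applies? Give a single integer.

1

(1) Regressive Voicing Assimilation: [retabfib] → [retapfib]
(2) Syncope: [retapfib] → [retapfb]
(3) Voicing Between Vowels: [retapfb] → [redapfb]
Rule 1 changed 1 position(s).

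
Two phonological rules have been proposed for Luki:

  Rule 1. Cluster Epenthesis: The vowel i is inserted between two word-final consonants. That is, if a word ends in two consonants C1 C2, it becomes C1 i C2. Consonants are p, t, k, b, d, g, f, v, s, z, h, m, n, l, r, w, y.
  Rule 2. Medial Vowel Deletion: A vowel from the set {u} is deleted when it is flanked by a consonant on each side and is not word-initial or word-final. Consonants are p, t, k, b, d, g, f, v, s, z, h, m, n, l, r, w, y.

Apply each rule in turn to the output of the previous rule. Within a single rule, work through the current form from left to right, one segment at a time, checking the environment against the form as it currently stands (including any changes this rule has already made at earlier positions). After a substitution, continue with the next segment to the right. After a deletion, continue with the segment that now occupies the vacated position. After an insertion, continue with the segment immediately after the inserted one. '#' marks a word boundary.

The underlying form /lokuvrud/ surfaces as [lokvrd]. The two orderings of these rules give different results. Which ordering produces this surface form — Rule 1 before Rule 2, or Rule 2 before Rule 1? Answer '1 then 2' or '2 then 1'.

1 then 2

Order 1 then 2:
  1 Cluster Epenthesis: no change — [lokuvrud]
  2 Medial Vowel Deletion: [lokuvrud] → [lokvrd]
  result: [lokvrd]
Order 2 then 1:
  2 Medial Vowel Deletion: [lokuvrud] → [lokvrd]
  1 Cluster Epenthesis: [lokvrd] → [lokvrid]
  result: [lokvrid]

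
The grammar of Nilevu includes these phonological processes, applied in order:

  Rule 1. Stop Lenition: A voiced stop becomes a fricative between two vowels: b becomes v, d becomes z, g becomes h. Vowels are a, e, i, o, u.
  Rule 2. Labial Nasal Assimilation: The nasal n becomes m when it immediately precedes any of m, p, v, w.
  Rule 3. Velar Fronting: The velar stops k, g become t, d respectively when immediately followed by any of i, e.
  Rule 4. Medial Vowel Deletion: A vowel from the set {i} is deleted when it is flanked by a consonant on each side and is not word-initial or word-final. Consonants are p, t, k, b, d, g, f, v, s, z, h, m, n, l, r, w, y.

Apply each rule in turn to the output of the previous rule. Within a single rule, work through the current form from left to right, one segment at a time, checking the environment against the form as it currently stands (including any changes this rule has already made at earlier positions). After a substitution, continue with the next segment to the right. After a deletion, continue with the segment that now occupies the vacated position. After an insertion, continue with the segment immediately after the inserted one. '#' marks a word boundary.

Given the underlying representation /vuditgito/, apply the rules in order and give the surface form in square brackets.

[vuztdto]

Rule 1 Stop Lenition: [vuditgito] → [vuzitgito]
Rule 2 Labial Nasal Assimilation: no change — [vuzitgito]
Rule 3 Velar Fronting: [vuzitgito] → [vuzitdito]
Rule 4 Medial Vowel Deletion: [vuzitdito] → [vuztdto]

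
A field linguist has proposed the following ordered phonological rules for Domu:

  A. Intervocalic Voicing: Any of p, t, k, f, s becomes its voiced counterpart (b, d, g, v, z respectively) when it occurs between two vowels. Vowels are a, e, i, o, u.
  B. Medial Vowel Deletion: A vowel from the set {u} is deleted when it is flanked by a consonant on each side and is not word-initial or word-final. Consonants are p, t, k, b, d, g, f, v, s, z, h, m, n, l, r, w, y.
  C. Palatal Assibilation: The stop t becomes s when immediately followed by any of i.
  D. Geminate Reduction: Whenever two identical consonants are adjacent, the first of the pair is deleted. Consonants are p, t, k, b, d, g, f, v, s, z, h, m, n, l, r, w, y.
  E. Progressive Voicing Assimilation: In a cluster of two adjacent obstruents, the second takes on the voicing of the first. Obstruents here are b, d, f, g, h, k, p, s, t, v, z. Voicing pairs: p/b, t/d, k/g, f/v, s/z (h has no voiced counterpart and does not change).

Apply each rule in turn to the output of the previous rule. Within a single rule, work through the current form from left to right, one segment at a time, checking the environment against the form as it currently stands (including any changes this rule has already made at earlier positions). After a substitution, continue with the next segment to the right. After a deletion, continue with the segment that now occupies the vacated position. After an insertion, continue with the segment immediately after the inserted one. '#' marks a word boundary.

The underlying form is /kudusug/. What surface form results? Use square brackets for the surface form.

[ktsk]

A Intervocalic Voicing: [kudusug] → [kuduzug]
B Medial Vowel Deletion: [kuduzug] → [kdzg]
C Palatal Assibilation: no change — [kdzg]
D Geminate Reduction: no change — [kdzg]
E Progressive Voicing Assimilation: [kdzg] → [ktsk]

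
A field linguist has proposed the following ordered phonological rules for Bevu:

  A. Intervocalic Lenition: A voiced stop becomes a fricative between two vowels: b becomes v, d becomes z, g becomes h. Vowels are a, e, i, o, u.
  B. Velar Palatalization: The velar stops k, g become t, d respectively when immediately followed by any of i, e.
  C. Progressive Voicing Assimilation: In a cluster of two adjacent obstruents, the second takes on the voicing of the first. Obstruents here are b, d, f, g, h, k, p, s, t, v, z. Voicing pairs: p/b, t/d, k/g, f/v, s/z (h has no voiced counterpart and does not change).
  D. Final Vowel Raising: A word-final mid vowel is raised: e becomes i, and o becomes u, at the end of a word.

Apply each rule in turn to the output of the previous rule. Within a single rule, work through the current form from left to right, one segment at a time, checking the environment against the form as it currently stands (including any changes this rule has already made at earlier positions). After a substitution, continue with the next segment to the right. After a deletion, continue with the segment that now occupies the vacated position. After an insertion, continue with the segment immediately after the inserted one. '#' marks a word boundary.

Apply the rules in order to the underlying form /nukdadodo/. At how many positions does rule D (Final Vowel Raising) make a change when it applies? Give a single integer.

1

A Intervocalic Lenition: [nukdadodo] → [nukdazozo]
B Velar Palatalization: no change — [nukdazozo]
C Progressive Voicing Assimilation: [nukdazozo] → [nuktazozo]
D Final Vowel Raising: [nuktazozo] → [nuktazozu]
Rule D changed 1 position(s).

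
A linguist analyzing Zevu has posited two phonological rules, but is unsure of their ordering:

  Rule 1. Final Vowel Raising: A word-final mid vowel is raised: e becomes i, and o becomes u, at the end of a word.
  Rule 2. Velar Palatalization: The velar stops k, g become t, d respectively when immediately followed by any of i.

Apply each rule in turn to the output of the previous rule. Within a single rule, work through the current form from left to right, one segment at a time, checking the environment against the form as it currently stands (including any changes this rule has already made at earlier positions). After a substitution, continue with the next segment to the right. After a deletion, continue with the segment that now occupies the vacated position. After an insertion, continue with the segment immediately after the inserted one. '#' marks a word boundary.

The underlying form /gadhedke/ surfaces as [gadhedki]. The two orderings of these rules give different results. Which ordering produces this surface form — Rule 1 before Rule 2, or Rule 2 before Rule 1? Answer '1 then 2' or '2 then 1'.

Order 1 then 2:
  1 Final Vowel Raising: [gadhedke] → [gadhedki]
  2 Velar Palatalization: [gadhedki] → [gadhedti]
  result: [gadhedti]
Order 2 then 1:
  2 Velar Palatalization: no change — [gadhedke]
  1 Final Vowel Raising: [gadhedke] → [gadhedki]
  result: [gadhedki]

2 then 1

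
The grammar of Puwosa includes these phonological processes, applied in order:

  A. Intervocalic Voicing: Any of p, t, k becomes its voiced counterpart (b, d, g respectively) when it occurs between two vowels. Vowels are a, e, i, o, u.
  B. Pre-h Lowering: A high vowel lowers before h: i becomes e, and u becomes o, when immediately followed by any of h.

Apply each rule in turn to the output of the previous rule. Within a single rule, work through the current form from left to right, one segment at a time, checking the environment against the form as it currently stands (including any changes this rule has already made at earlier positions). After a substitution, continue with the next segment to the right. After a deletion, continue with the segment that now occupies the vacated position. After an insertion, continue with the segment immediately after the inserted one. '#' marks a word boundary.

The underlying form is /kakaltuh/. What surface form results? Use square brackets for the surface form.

[kagaltoh]

A Intervocalic Voicing: [kakaltuh] → [kagaltuh]
B Pre-h Lowering: [kagaltuh] → [kagaltoh]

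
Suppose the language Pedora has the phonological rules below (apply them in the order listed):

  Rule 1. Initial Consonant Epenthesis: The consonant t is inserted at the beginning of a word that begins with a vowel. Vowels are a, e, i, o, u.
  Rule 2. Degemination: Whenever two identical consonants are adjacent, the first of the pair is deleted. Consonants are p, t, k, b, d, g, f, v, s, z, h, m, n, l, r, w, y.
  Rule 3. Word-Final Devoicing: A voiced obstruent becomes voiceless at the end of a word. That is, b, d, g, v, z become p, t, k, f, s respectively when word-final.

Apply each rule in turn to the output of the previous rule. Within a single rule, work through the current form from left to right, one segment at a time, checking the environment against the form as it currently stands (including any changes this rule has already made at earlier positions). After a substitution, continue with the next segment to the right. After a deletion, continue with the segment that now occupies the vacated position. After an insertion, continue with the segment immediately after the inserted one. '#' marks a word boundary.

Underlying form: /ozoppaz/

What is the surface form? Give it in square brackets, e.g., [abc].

Rule 1 Initial Consonant Epenthesis: [ozoppaz] → [tozoppaz]
Rule 2 Degemination: [tozoppaz] → [tozopaz]
Rule 3 Word-Final Devoicing: [tozopaz] → [tozopas]

[tozopas]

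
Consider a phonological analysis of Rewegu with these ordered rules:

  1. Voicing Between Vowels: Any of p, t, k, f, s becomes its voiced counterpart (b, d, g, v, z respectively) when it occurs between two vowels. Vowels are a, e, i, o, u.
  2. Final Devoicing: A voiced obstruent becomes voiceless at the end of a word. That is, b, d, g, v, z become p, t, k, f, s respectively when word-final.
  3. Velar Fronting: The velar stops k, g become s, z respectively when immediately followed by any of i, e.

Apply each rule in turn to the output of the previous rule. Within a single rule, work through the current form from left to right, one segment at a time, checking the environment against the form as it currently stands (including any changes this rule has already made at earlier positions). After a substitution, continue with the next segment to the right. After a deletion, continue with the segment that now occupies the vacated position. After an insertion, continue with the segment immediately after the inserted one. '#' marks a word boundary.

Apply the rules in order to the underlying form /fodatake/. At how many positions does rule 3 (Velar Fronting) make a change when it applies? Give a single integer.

1

1 Voicing Between Vowels: [fodatake] → [fodadage]
2 Final Devoicing: no change — [fodadage]
3 Velar Fronting: [fodadage] → [fodadaze]
Rule 3 changed 1 position(s).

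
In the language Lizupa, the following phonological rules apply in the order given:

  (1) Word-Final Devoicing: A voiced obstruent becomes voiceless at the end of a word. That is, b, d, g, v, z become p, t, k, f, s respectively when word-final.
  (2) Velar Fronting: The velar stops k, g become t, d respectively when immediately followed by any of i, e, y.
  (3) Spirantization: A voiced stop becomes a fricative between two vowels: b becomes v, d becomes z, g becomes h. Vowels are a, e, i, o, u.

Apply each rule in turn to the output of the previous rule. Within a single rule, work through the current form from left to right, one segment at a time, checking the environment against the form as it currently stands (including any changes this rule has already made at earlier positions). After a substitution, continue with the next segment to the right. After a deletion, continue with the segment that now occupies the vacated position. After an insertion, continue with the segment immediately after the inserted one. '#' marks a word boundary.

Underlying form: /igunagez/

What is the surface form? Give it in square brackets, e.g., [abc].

[ihunazes]

(1) Word-Final Devoicing: [igunagez] → [igunages]
(2) Velar Fronting: [igunages] → [igunades]
(3) Spirantization: [igunades] → [ihunazes]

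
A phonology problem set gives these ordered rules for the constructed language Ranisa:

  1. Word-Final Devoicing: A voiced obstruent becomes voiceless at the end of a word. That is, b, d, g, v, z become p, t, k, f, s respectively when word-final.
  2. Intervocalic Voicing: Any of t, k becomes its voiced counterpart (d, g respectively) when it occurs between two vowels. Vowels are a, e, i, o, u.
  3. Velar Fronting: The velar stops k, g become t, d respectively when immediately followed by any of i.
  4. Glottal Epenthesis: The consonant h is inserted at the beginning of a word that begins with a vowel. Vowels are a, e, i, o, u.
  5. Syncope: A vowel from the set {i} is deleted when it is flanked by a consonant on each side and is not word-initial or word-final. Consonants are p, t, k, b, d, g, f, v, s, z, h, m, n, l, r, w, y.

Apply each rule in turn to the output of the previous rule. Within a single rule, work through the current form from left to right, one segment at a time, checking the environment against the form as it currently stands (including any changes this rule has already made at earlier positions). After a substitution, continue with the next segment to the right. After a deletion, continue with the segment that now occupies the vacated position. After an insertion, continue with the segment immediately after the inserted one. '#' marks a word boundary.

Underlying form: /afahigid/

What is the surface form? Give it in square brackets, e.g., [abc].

1 Word-Final Devoicing: [afahigid] → [afahigit]
2 Intervocalic Voicing: no change — [afahigit]
3 Velar Fronting: [afahigit] → [afahidit]
4 Glottal Epenthesis: [afahidit] → [hafahidit]
5 Syncope: [hafahidit] → [hafahdt]

[hafahdt]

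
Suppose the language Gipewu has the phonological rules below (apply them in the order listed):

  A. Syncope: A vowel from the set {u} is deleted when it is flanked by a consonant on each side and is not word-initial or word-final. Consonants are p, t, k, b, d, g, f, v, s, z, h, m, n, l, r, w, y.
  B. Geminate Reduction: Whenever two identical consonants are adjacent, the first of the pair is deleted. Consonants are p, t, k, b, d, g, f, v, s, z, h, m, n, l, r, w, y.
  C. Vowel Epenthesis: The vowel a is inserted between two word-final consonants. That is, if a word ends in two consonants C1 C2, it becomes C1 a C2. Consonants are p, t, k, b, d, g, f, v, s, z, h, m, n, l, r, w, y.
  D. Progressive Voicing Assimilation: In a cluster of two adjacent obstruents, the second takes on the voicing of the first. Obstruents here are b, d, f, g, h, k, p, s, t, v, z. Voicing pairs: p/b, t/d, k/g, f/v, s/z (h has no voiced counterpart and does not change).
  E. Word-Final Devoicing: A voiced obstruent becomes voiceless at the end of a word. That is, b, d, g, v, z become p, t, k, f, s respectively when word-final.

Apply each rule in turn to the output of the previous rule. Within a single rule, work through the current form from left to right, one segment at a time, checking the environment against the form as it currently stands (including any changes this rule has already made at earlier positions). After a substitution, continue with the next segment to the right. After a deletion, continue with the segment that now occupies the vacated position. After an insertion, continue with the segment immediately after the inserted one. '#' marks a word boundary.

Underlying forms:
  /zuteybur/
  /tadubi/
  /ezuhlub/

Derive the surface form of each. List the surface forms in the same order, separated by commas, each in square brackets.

/zuteybur/:
  A Syncope: [zuteybur] → [zteybr]
  B Geminate Reduction: no change — [zteybr]
  C Vowel Epenthesis: [zteybr] → [zteybar]
  D Progressive Voicing Assimilation: [zteybar] → [zdeybar]
  E Word-Final Devoicing: no change — [zdeybar]
/tadubi/:
  A Syncope: [tadubi] → [tadbi]
  B Geminate Reduction: no change — [tadbi]
  C Vowel Epenthesis: no change — [tadbi]
  D Progressive Voicing Assimilation: no change — [tadbi]
  E Word-Final Devoicing: no change — [tadbi]
/ezuhlub/:
  A Syncope: [ezuhlub] → [ezhlb]
  B Geminate Reduction: no change — [ezhlb]
  C Vowel Epenthesis: [ezhlb] → [ezhlab]
  D Progressive Voicing Assimilation: no change — [ezhlab]
  E Word-Final Devoicing: [ezhlab] → [ezhlap]

[zdeybar], [tadbi], [ezhlap]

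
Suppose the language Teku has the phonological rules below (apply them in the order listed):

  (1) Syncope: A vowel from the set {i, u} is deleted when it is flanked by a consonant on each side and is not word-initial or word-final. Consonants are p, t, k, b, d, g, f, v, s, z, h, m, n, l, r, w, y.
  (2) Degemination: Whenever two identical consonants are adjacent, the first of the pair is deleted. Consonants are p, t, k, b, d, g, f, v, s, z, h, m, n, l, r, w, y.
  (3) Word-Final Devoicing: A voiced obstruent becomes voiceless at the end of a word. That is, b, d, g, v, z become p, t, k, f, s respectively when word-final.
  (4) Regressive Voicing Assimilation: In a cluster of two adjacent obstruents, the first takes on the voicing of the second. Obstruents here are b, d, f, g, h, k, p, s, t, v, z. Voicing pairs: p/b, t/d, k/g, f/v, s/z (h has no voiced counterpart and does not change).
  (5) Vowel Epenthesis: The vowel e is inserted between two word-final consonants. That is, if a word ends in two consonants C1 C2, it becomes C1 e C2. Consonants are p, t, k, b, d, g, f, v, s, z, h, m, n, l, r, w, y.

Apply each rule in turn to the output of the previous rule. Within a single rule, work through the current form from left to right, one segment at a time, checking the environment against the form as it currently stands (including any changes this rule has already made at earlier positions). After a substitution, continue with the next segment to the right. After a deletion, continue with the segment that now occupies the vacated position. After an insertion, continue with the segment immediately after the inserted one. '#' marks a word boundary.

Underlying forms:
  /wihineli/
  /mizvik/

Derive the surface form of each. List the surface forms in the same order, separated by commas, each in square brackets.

[whneli], [mzfek]

/wihineli/:
  (1) Syncope: [wihineli] → [whneli]
  (2) Degemination: no change — [whneli]
  (3) Word-Final Devoicing: no change — [whneli]
  (4) Regressive Voicing Assimilation: no change — [whneli]
  (5) Vowel Epenthesis: no change — [whneli]
/mizvik/:
  (1) Syncope: [mizvik] → [mzvk]
  (2) Degemination: no change — [mzvk]
  (3) Word-Final Devoicing: no change — [mzvk]
  (4) Regressive Voicing Assimilation: [mzvk] → [mzfk]
  (5) Vowel Epenthesis: [mzfk] → [mzfek]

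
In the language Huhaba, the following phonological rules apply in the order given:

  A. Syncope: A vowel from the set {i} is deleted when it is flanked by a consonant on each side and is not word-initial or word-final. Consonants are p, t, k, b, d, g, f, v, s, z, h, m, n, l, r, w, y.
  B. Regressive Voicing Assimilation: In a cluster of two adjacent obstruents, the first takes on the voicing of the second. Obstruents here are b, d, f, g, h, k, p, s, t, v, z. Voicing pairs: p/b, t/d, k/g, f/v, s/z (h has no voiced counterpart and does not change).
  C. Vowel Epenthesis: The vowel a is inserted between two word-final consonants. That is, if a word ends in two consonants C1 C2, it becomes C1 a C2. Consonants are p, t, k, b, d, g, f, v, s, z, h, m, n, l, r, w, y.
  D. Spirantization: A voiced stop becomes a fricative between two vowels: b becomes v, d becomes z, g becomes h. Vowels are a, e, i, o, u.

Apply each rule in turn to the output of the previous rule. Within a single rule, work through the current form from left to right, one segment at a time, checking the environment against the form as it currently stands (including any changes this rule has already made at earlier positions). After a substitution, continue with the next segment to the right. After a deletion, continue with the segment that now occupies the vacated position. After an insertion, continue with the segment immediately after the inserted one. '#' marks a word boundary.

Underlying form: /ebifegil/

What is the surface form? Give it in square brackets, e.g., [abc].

[epfehal]

A Syncope: [ebifegil] → [ebfegl]
B Regressive Voicing Assimilation: [ebfegl] → [epfegl]
C Vowel Epenthesis: [epfegl] → [epfegal]
D Spirantization: [epfegal] → [epfehal]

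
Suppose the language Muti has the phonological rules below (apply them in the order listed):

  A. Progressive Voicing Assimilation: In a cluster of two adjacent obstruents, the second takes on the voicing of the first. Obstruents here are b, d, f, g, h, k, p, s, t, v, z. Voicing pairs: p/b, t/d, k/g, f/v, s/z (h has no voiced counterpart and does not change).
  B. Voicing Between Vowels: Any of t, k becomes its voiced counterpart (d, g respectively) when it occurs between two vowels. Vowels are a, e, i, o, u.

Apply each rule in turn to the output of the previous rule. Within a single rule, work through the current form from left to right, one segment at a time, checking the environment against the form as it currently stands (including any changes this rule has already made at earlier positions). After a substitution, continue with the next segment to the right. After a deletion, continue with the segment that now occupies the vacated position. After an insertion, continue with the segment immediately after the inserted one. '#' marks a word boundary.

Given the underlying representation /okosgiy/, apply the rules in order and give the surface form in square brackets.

[ogoskiy]

A Progressive Voicing Assimilation: [okosgiy] → [okoskiy]
B Voicing Between Vowels: [okoskiy] → [ogoskiy]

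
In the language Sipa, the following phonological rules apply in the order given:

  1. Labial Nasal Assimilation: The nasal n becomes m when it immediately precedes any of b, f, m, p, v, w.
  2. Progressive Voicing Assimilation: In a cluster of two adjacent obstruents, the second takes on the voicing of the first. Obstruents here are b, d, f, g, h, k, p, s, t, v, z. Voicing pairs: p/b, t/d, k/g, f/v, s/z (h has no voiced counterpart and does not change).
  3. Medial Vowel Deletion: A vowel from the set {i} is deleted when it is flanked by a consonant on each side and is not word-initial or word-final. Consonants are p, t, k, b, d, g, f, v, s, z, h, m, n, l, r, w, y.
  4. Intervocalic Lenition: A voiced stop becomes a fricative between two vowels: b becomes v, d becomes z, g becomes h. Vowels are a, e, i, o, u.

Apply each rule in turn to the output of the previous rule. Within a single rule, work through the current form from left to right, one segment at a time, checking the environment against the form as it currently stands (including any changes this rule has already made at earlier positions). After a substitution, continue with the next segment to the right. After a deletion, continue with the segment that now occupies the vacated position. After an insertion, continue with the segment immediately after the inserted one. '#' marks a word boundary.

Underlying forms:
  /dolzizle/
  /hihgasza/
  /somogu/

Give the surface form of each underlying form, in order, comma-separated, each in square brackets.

/dolzizle/:
  1 Labial Nasal Assimilation: no change — [dolzizle]
  2 Progressive Voicing Assimilation: no change — [dolzizle]
  3 Medial Vowel Deletion: [dolzizle] → [dolzzle]
  4 Intervocalic Lenition: no change — [dolzzle]
/hihgasza/:
  1 Labial Nasal Assimilation: no change — [hihgasza]
  2 Progressive Voicing Assimilation: [hihgasza] → [hihkassa]
  3 Medial Vowel Deletion: [hihkassa] → [hhkassa]
  4 Intervocalic Lenition: no change — [hhkassa]
/somogu/:
  1 Labial Nasal Assimilation: no change — [somogu]
  2 Progressive Voicing Assimilation: no change — [somogu]
  3 Medial Vowel Deletion: no change — [somogu]
  4 Intervocalic Lenition: [somogu] → [somohu]

[dolzzle], [hhkassa], [somohu]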